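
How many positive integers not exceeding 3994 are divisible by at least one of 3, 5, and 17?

1988

By inclusion–exclusion:
⌊3994/3⌋ + ⌊3994/5⌋ + ⌊3994/17⌋ − ⌊3994/15⌋ − ⌊3994/51⌋ − ⌊3994/85⌋ + ⌊3994/255⌋ = 1331 + 798 + 234 − 266 − 78 − 46 + 15 = 1988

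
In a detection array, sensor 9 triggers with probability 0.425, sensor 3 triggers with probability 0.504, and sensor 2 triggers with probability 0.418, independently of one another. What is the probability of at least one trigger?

0.8340136

P(none) = (1 − 0.425) × (1 − 0.504) × (1 − 0.418) = 0.575 × 0.496 × 0.582 = 0.1659864
P(at least one) = 1 − 0.1659864 = 0.8340136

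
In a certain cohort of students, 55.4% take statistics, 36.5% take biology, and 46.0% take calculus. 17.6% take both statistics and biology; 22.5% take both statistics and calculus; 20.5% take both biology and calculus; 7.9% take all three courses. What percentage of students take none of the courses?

14.8%

Apply inclusion-exclusion:
P(at least one) = 55.4 + 36.5 + 46.0 − 17.6 − 22.5 − 20.5 + 7.9 = 85.2%
P(none) = 100% − 85.2% = 14.8%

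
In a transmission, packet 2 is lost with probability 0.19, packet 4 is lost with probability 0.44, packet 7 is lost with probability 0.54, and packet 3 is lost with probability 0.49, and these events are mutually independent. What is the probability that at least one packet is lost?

P(none) = (1 − 0.19) × (1 − 0.44) × (1 − 0.54) × (1 − 0.49) = 0.81 × 0.56 × 0.46 × 0.51 = 0.10641456
P(at least one) = 1 − 0.10641456 = 0.89358544

0.89358544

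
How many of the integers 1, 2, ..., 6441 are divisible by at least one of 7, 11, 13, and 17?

2079

By inclusion–exclusion:
floor(6441/7) + floor(6441/11) + floor(6441/13) + floor(6441/17) − floor(6441/77) − floor(6441/91) − floor(6441/119) − floor(6441/143) − floor(6441/187) − floor(6441/221) + floor(6441/1001) + floor(6441/1309) + floor(6441/1547) + floor(6441/2431) − floor(6441/17017) = 920 + 585 + 495 + 378 − 83 − 70 − 54 − 45 − 34 − 29 + 6 + 4 + 4 + 2 − 0 = 2079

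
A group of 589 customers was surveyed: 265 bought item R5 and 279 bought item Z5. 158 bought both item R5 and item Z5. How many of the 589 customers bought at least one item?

386

By inclusion–exclusion:
N(≥1) = 265 + 279 − 158 = 386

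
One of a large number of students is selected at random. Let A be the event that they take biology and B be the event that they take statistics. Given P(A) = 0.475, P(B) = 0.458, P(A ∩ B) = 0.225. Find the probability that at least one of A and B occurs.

Using inclusion–exclusion:
P(A ∪ B) = 0.475 + 0.458 − 0.225 = 0.708

0.708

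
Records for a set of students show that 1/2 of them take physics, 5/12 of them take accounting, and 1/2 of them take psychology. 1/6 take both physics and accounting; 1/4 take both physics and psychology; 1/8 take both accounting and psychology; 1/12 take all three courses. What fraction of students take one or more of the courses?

23/24

Using inclusion–exclusion:
P(union) = 1/2 + 5/12 + 1/2 − 1/6 − 1/4 − 1/8 + 1/12 = 23/24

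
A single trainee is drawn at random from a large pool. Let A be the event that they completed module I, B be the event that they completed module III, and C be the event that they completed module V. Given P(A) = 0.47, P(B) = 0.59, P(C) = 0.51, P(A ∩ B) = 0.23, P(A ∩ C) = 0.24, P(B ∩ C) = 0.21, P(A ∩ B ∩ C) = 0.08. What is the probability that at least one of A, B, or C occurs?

By inclusion-exclusion,
P(A ∪ B ∪ C) = 0.47 + 0.59 + 0.51 − 0.23 − 0.24 − 0.21 + 0.08 = 0.97

0.97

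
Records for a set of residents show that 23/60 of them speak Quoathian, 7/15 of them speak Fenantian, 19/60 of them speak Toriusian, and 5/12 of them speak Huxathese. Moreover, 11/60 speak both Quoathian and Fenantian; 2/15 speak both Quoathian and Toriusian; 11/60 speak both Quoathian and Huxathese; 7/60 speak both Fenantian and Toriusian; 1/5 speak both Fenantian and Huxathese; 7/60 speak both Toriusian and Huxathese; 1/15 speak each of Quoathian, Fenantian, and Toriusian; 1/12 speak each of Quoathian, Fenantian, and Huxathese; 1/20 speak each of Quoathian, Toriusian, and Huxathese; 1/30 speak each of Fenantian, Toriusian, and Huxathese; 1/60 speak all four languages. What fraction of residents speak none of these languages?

Inclusion–exclusion gives
P(≥1) = 23/60 + 7/15 + 19/60 + 5/12 − 11/60 − 2/15 − 11/60 − 7/60 − 1/5 − 7/60 + 1/15 + 1/12 + 1/20 + 1/30 − 1/60 = 13/15
P(none) = 1 − 13/15 = 2/15

2/15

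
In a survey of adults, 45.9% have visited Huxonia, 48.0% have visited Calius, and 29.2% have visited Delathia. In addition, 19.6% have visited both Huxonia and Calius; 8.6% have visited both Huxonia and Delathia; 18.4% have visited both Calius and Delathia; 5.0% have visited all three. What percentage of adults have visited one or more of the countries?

Apply inclusion-exclusion:
P(union) = 45.9 + 48.0 + 29.2 − 19.6 − 8.6 − 18.4 + 5.0 = 81.5%

81.5%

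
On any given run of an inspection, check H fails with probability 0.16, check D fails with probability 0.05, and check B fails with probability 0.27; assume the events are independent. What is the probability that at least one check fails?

Independence gives P(none) = ∏(1 − pᵢ).
P(none) = (1 − 0.16) × (1 − 0.05) × (1 − 0.27) = 0.84 × 0.95 × 0.73 = 0.58254
P(at least one) = 1 − 0.58254 = 0.41746

0.41746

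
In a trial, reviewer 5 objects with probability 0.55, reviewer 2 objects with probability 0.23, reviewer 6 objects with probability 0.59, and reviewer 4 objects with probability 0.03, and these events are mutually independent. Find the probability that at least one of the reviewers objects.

0.86219695

P(none) = (1 − 0.55) × (1 − 0.23) × (1 − 0.59) × (1 − 0.03) = 0.45 × 0.77 × 0.41 × 0.97 = 0.13780305
P(at least one) = 1 − 0.13780305 = 0.86219695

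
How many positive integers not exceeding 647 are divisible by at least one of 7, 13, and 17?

Apply inclusion-exclusion:
floor(647/7) + floor(647/13) + floor(647/17) − floor(647/91) − floor(647/119) − floor(647/221) + floor(647/1547) = 92 + 49 + 38 − 7 − 5 − 2 + 0 = 165

165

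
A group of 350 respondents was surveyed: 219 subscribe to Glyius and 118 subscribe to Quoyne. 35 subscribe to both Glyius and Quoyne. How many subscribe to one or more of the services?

|union| = 219 + 118 − 35 = 302

302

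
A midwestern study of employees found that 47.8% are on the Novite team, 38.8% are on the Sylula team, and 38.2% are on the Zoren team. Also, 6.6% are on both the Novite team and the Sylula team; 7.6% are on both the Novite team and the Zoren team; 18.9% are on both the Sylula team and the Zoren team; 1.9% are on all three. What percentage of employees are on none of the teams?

6.4%

P(union) = 47.8 + 38.8 + 38.2 − 6.6 − 7.6 − 18.9 + 1.9 = 93.6%
P(none) = 100% − 93.6% = 6.4%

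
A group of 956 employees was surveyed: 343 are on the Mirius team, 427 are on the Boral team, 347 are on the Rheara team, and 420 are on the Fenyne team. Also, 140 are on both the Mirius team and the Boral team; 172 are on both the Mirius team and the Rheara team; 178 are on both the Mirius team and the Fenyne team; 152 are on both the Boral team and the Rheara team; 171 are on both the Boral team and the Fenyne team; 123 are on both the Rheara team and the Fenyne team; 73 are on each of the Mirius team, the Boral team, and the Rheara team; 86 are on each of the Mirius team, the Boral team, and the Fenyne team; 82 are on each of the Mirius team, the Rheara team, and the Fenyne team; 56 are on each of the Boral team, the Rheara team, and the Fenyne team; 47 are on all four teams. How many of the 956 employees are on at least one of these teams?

Apply inclusion-exclusion:
N(≥1) = 343 + 427 + 347 + 420 − 140 − 172 − 178 − 152 − 171 − 123 + 73 + 86 + 82 + 56 − 47 = 851

851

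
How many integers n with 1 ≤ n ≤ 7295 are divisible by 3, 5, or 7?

Using inclusion–exclusion:
2431 + 1459 + 1042 − 486 − 347 − 208 + 69 = 3960

3960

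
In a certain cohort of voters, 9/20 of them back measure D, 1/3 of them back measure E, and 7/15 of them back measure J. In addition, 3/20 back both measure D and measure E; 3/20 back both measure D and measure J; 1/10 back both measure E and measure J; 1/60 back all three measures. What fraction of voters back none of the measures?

Inclusion–exclusion gives
P(at least one) = 9/20 + 1/3 + 7/15 − 3/20 − 3/20 − 1/10 + 1/60 = 13/15
P(none) = 1 − 13/15 = 2/15

2/15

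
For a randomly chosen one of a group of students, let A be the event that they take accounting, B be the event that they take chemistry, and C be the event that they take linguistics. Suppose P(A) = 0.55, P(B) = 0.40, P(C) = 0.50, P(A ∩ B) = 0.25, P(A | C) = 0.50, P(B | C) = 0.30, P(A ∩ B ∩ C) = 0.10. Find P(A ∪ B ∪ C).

0.90

P(A ∩ C) = P(C)·P(A|C) = 0.50 × 0.50 = 0.25
P(B ∩ C) = P(C)·P(B|C) = 0.50 × 0.30 = 0.15
Apply inclusion-exclusion:
P(A ∪ B ∪ C) = 0.55 + 0.40 + 0.50 − 0.25 − 0.25 − 0.15 + 0.10 = 0.90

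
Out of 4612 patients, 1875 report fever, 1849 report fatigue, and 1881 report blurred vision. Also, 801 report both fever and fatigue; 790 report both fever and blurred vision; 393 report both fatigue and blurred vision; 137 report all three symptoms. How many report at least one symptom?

3758

|at least one| = 1875 + 1849 + 1881 − 801 − 790 − 393 + 137 = 3758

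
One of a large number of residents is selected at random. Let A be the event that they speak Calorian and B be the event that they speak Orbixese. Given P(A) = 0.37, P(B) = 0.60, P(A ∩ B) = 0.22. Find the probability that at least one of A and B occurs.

Inclusion–exclusion gives
P(A ∪ B) = 0.37 + 0.60 − 0.22 = 0.75

0.75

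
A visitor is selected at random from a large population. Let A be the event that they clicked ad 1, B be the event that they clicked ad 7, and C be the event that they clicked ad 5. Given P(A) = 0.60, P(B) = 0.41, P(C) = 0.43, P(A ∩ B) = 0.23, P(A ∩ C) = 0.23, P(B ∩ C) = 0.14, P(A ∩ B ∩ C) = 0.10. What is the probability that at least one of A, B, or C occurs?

0.94

P(A ∪ B ∪ C) = 0.60 + 0.41 + 0.43 − 0.23 − 0.23 − 0.14 + 0.10 = 0.94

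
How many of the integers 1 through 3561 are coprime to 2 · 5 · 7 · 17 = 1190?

1150

1780 + 712 + 508 + 209 − 356 − 254 − 104 − 101 − 41 − 29 + 50 + 20 + 14 + 5 − 2 = 2411
3561 − 2411 = 1150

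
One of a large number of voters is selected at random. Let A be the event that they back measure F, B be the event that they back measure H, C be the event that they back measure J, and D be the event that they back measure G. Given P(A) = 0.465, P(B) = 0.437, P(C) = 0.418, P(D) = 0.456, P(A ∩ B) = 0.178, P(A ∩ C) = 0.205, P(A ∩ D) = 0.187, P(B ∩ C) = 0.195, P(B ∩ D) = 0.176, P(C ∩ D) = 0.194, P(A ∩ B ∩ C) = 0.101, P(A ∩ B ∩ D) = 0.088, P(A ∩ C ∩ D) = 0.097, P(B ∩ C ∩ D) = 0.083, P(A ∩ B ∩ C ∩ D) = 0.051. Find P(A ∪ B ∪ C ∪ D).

By inclusion–exclusion:
P(A ∪ B ∪ C ∪ D) = 0.465 + 0.437 + 0.418 + 0.456 − 0.178 − 0.205 − 0.187 − 0.195 − 0.176 − 0.194 + 0.101 + 0.088 + 0.097 + 0.083 − 0.051 = 0.959

0.959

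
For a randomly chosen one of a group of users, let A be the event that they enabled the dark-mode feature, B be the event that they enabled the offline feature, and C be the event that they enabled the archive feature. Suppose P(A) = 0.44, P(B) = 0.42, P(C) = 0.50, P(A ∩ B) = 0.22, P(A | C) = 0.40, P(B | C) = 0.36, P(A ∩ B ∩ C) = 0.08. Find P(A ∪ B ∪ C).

0.84

P(A ∩ C) = P(C)·P(A|C) = 0.50 × 0.40 = 0.20
P(B ∩ C) = P(C)·P(B|C) = 0.50 × 0.36 = 0.18
P(A ∪ B ∪ C) = 0.44 + 0.42 + 0.50 − 0.22 − 0.20 − 0.18 + 0.08 = 0.84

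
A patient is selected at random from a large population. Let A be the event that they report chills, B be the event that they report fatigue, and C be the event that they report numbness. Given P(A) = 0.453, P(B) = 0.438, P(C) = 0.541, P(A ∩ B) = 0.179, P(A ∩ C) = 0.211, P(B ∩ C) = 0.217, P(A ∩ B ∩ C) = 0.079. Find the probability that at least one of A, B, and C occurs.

By inclusion-exclusion,
P(A ∪ B ∪ C) = 0.453 + 0.438 + 0.541 − 0.179 − 0.211 − 0.217 + 0.079 = 0.904

0.904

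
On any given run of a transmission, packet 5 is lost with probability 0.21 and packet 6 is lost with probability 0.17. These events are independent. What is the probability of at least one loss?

0.3443

Since the events are independent, P(none) is the product of the individual non-occurrence probabilities.
P(none) = (1 − 0.21) × (1 − 0.17) = 0.79 × 0.83 = 0.6557
P(at least one) = 1 − 0.6557 = 0.3443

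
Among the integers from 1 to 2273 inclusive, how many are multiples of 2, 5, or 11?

1445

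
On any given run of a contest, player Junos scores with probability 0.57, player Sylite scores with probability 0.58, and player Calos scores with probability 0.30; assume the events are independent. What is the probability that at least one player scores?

P(none) = (1 − 0.57) × (1 − 0.58) × (1 − 0.30) = 0.43 × 0.42 × 0.70 = 0.12642
P(at least one) = 1 − 0.12642 = 0.87358

0.87358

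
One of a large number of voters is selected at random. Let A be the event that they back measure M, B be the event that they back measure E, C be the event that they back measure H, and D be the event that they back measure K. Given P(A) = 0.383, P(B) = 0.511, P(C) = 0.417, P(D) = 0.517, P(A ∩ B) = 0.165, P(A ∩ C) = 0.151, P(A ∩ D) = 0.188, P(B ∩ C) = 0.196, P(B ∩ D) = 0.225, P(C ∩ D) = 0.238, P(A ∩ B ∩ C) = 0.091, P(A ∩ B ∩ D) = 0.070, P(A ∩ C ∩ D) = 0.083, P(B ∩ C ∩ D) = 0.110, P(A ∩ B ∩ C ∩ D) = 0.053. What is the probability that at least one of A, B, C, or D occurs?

By inclusion-exclusion,
P(A ∪ B ∪ C ∪ D) = 0.383 + 0.511 + 0.417 + 0.517 − 0.165 − 0.151 − 0.188 − 0.196 − 0.225 − 0.238 + 0.091 + 0.070 + 0.083 + 0.110 − 0.053 = 0.966

0.966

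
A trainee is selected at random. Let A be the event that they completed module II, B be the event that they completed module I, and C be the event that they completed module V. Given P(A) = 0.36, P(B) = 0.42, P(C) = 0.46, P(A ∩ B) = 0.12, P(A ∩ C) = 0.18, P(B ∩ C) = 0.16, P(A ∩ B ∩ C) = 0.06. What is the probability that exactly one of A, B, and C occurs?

Using the inclusion–exclusion count for exactly one event:
P(exactly one) = 0.36 + 0.42 + 0.46 − 2·0.12 − 2·0.18 − 2·0.16 + 3·0.06 = 0.50

0.50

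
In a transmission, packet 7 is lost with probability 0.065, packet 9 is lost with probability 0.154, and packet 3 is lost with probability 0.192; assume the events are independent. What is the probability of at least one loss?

0.36086392

P(none) = (1 − 0.065) × (1 − 0.154) × (1 − 0.192) = 0.935 × 0.846 × 0.808 = 0.63913608
P(at least one) = 1 − 0.63913608 = 0.36086392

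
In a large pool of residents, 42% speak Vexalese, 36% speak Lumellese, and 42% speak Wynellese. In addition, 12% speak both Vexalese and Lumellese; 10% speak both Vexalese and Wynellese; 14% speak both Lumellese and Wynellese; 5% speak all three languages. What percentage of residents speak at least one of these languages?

Inclusion–exclusion gives
P(≥1) = 42 + 36 + 42 − 12 − 10 − 14 + 5 = 89%

89%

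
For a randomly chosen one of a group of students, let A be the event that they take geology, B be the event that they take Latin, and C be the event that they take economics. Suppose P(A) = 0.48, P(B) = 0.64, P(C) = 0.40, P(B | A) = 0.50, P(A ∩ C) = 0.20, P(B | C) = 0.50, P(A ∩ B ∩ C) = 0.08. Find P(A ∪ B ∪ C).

P(A ∩ B) = P(A)·P(B|A) = 0.48 × 0.50 = 0.24
P(B ∩ C) = P(C)·P(B|C) = 0.40 × 0.50 = 0.20
Using inclusion–exclusion:
P(A ∪ B ∪ C) = 0.48 + 0.64 + 0.40 − 0.24 − 0.20 − 0.20 + 0.08 = 0.96

0.96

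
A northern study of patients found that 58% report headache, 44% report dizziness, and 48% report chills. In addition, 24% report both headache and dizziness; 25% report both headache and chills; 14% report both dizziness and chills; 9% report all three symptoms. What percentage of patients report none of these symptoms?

4%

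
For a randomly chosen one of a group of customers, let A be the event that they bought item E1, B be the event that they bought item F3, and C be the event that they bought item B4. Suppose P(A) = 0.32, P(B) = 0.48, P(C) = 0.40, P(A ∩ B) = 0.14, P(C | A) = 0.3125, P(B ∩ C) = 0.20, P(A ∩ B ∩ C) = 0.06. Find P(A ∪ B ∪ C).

P(A ∩ C) = P(A)·P(C|A) = 0.32 × 0.3125 = 0.10
P(A ∪ B ∪ C) = 0.32 + 0.48 + 0.40 − 0.14 − 0.10 − 0.20 + 0.06 = 0.82

0.82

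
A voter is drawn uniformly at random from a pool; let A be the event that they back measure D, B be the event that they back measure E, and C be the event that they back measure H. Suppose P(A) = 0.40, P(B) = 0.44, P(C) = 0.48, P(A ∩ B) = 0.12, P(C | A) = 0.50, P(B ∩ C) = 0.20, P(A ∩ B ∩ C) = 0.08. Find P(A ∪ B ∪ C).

0.88

P(A ∩ C) = P(A)·P(C|A) = 0.40 × 0.50 = 0.20
Inclusion–exclusion gives
P(A ∪ B ∪ C) = 0.40 + 0.44 + 0.48 − 0.12 − 0.20 − 0.20 + 0.08 = 0.88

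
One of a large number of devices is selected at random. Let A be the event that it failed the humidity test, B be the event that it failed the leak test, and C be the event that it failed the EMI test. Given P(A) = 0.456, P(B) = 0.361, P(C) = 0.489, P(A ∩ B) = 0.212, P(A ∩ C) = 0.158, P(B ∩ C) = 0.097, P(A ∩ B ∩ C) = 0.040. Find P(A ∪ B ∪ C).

0.879

P(A ∪ B ∪ C) = 0.456 + 0.361 + 0.489 − 0.212 − 0.158 − 0.097 + 0.040 = 0.879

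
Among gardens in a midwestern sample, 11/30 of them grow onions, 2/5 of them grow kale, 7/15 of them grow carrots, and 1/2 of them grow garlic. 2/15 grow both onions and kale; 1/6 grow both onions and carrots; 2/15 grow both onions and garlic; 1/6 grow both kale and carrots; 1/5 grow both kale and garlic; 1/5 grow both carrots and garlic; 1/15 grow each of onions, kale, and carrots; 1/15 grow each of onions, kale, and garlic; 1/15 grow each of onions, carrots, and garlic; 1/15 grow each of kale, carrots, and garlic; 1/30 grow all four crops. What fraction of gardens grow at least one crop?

Inclusion–exclusion gives
P(union) = 11/30 + 2/5 + 7/15 + 1/2 − 2/15 − 1/6 − 2/15 − 1/6 − 1/5 − 1/5 + 1/15 + 1/15 + 1/15 + 1/15 − 1/30 = 29/30

29/30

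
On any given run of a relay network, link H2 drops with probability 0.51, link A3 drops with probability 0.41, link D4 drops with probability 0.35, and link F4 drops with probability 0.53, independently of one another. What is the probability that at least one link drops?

0.91167995

P(none) = (1 − 0.51) × (1 − 0.41) × (1 − 0.35) × (1 − 0.53) = 0.49 × 0.59 × 0.65 × 0.47 = 0.08832005
P(at least one) = 1 − 0.08832005 = 0.91167995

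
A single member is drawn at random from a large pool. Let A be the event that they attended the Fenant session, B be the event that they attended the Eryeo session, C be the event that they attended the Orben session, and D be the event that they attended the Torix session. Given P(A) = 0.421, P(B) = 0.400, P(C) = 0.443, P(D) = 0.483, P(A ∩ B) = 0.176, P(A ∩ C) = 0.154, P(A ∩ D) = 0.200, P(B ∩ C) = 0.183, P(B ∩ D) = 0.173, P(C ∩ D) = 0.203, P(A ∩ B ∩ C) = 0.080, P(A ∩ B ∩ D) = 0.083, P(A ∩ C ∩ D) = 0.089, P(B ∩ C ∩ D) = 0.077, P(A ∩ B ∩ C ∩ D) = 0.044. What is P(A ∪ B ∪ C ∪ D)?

By inclusion-exclusion,
P(A ∪ B ∪ C ∪ D) = 0.421 + 0.400 + 0.443 + 0.483 − 0.176 − 0.154 − 0.200 − 0.183 − 0.173 − 0.203 + 0.080 + 0.083 + 0.089 + 0.077 − 0.044 = 0.943

0.943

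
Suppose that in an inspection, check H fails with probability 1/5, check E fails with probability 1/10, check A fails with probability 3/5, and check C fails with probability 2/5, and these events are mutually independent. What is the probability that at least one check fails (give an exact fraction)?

P(none) = (1 − 1/5) × (1 − 1/10) × (1 − 3/5) × (1 − 2/5) = 4/5 × 9/10 × 2/5 × 3/5 = 108/625
P(at least one) = 1 − 108/625 = 517/625

517/625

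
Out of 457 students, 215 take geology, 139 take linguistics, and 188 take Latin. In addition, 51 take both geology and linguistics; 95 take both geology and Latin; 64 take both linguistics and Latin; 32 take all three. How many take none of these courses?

Apply inclusion-exclusion:
|at least one| = 215 + 139 + 188 − 51 − 95 − 64 + 32 = 364
None: 457 − 364 = 93

93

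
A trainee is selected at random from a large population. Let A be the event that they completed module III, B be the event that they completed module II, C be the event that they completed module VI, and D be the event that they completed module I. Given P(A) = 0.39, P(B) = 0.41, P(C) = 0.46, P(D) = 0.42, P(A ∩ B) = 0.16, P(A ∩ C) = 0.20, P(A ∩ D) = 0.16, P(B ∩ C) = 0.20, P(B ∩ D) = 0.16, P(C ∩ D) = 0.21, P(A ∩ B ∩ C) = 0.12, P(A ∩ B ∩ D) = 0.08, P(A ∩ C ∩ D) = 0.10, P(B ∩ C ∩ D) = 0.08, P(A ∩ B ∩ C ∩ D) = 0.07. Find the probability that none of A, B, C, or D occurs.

0.10

P(A ∪ B ∪ C ∪ D) = 0.39 + 0.41 + 0.46 + 0.42 − 0.16 − 0.20 − 0.16 − 0.20 − 0.16 − 0.21 + 0.12 + 0.08 + 0.10 + 0.08 − 0.07 = 0.90
P(none) = 1 − 0.90 = 0.10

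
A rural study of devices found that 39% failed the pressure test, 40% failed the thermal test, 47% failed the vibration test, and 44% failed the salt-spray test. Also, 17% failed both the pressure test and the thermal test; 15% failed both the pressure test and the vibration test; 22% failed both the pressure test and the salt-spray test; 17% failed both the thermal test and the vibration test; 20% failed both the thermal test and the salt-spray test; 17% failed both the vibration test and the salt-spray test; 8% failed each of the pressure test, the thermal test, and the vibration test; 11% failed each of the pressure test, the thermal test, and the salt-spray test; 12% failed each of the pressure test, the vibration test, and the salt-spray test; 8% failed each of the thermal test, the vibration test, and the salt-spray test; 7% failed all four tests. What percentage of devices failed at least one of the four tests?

P(union) = 39 + 40 + 47 + 44 − 17 − 15 − 22 − 17 − 20 − 17 + 8 + 11 + 12 + 8 − 7 = 94%

94%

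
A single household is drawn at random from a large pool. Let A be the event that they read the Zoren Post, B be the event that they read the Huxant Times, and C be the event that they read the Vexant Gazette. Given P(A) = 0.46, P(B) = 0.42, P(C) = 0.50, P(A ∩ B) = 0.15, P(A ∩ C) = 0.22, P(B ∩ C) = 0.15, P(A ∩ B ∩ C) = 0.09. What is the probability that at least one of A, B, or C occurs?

By inclusion–exclusion:
P(A ∪ B ∪ C) = 0.46 + 0.42 + 0.50 − 0.15 − 0.22 − 0.15 + 0.09 = 0.95

0.95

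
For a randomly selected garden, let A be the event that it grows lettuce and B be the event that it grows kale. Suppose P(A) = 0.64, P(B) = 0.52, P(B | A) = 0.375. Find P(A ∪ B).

P(A ∩ B) = P(A)·P(B|A) = 0.64 × 0.375 = 0.24
By inclusion–exclusion:
P(A ∪ B) = 0.64 + 0.52 − 0.24 = 0.92

0.92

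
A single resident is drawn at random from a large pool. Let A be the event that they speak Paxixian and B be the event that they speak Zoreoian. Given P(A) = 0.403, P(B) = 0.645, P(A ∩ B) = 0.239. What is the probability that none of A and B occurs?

Apply inclusion-exclusion:
P(A ∪ B) = 0.403 + 0.645 − 0.239 = 0.809
P(none) = 1 − 0.809 = 0.191

0.191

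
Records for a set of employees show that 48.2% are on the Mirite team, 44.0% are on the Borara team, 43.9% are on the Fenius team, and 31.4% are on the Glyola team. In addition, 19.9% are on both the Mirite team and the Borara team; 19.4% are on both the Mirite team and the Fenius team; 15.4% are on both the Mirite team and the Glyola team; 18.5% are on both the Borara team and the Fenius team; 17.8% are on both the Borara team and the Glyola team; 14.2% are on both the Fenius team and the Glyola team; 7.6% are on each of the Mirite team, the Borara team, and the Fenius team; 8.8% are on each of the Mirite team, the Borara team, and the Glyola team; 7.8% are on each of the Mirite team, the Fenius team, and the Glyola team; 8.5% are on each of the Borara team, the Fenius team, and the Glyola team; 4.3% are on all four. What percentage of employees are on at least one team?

90.7%

By inclusion–exclusion:
P(≥1) = 48.2 + 44.0 + 43.9 + 31.4 − 19.9 − 19.4 − 15.4 − 18.5 − 17.8 − 14.2 + 7.6 + 8.8 + 7.8 + 8.5 − 4.3 = 90.7%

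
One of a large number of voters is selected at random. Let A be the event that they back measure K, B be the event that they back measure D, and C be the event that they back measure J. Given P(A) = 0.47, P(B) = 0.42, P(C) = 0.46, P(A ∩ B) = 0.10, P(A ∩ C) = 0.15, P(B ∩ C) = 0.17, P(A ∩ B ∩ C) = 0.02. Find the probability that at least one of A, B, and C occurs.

0.95

P(A ∪ B ∪ C) = 0.47 + 0.42 + 0.46 − 0.10 − 0.15 − 0.17 + 0.02 = 0.95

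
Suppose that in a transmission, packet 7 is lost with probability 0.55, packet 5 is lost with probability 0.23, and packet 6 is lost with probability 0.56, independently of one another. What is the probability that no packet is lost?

P(none) = (1 − 0.55) × (1 − 0.23) × (1 − 0.56) = 0.45 × 0.77 × 0.44 = 0.15246

0.15246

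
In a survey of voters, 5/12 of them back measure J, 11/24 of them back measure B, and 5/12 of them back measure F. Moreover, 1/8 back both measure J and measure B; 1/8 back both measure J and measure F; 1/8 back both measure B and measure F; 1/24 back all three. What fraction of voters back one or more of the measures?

23/24

Apply inclusion-exclusion:
P(at least one) = 5/12 + 11/24 + 5/12 − 1/8 − 1/8 − 1/8 + 1/24 = 23/24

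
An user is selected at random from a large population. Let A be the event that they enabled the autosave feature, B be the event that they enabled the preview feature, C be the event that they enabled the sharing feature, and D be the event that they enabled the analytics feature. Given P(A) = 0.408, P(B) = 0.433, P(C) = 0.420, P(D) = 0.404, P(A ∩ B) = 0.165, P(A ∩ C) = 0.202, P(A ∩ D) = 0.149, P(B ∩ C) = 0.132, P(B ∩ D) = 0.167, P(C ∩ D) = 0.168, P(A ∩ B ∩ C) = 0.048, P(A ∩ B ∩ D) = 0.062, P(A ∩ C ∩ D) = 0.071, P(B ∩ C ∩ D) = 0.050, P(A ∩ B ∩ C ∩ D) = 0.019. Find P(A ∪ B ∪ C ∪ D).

0.894

P(A ∪ B ∪ C ∪ D) = 0.408 + 0.433 + 0.420 + 0.404 − 0.165 − 0.202 − 0.149 − 0.132 − 0.167 − 0.168 + 0.048 + 0.062 + 0.071 + 0.050 − 0.019 = 0.894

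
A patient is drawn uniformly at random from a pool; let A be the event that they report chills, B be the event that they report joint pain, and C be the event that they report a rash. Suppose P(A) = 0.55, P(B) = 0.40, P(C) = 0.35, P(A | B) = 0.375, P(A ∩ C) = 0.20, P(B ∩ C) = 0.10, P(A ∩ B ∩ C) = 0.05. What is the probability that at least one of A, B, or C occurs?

0.90

P(A ∩ B) = P(B)·P(A|B) = 0.40 × 0.375 = 0.15
Using inclusion–exclusion:
P(A ∪ B ∪ C) = 0.55 + 0.40 + 0.35 − 0.15 − 0.20 − 0.10 + 0.05 = 0.90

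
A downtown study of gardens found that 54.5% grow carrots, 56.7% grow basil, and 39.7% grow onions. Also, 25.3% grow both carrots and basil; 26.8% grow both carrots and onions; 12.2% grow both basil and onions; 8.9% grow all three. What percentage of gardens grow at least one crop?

95.5%

Apply inclusion-exclusion:
P(union) = 54.5 + 56.7 + 39.7 − 25.3 − 26.8 − 12.2 + 8.9 = 95.5%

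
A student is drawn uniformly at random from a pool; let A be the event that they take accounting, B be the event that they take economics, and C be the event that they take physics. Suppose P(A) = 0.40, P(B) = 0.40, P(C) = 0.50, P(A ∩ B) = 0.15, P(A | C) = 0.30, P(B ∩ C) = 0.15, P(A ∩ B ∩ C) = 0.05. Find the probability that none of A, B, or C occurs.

0.10

P(A ∩ C) = P(C)·P(A|C) = 0.50 × 0.30 = 0.15
P(A ∪ B ∪ C) = 0.40 + 0.40 + 0.50 − 0.15 − 0.15 − 0.15 + 0.05 = 0.90
P(none) = 1 − 0.90 = 0.10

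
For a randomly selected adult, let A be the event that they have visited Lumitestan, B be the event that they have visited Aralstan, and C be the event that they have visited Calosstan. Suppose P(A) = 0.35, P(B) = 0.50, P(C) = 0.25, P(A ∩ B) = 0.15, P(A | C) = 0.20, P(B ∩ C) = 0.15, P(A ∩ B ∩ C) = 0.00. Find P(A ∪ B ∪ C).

0.75

P(A ∩ C) = P(C)·P(A|C) = 0.25 × 0.20 = 0.05
Using inclusion–exclusion:
P(A ∪ B ∪ C) = 0.35 + 0.50 + 0.25 − 0.15 − 0.05 − 0.15 + 0.00 = 0.75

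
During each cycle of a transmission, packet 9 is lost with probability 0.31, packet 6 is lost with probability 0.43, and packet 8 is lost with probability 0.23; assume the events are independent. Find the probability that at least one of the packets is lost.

0.697159

P(none) = (1 − 0.31) × (1 − 0.43) × (1 − 0.23) = 0.69 × 0.57 × 0.77 = 0.302841
P(at least one) = 1 − 0.302841 = 0.697159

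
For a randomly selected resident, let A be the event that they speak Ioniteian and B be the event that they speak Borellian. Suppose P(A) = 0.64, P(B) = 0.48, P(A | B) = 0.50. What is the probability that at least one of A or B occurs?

0.88

P(A ∩ B) = P(B)·P(A|B) = 0.48 × 0.50 = 0.24
P(A ∪ B) = 0.64 + 0.48 − 0.24 = 0.88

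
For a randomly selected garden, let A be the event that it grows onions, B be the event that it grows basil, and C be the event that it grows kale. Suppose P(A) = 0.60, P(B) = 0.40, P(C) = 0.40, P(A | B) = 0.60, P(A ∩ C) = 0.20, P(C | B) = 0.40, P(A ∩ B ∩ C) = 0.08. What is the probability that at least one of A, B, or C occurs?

0.88

P(A ∩ B) = P(B)·P(A|B) = 0.40 × 0.60 = 0.24
P(B ∩ C) = P(B)·P(C|B) = 0.40 × 0.40 = 0.16
P(A ∪ B ∪ C) = 0.60 + 0.40 + 0.40 − 0.24 − 0.20 − 0.16 + 0.08 = 0.88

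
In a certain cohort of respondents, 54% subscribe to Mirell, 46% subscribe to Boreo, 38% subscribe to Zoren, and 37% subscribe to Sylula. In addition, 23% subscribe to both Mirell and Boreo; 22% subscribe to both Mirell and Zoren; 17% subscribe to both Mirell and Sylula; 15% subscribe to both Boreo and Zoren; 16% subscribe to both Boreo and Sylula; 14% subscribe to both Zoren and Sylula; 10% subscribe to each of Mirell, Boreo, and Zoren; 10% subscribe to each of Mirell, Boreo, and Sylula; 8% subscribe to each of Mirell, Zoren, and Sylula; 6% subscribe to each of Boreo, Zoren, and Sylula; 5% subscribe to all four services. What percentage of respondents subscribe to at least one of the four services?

97%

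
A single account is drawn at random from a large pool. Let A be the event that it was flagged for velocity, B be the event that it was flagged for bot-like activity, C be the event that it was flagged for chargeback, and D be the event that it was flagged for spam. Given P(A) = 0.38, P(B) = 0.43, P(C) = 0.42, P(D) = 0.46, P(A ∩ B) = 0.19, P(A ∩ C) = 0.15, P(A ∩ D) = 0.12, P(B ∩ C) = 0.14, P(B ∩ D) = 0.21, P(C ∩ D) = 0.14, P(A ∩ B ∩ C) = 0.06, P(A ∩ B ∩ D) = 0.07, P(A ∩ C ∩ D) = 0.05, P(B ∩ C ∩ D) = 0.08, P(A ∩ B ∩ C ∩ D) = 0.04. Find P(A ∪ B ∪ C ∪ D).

P(A ∪ B ∪ C ∪ D) = 0.38 + 0.43 + 0.42 + 0.46 − 0.19 − 0.15 − 0.12 − 0.14 − 0.21 − 0.14 + 0.06 + 0.07 + 0.05 + 0.08 − 0.04 = 0.96

0.96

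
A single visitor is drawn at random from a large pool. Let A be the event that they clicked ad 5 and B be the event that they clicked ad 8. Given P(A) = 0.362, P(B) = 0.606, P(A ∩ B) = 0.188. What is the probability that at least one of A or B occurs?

0.780

By inclusion–exclusion:
P(A ∪ B) = 0.362 + 0.606 − 0.188 = 0.780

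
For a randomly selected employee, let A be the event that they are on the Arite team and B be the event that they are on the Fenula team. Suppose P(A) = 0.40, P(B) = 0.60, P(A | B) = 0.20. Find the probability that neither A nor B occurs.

0.12

P(A ∩ B) = P(B)·P(A|B) = 0.60 × 0.20 = 0.12
P(A ∪ B) = 0.40 + 0.60 − 0.12 = 0.88
P(none) = 1 − 0.88 = 0.12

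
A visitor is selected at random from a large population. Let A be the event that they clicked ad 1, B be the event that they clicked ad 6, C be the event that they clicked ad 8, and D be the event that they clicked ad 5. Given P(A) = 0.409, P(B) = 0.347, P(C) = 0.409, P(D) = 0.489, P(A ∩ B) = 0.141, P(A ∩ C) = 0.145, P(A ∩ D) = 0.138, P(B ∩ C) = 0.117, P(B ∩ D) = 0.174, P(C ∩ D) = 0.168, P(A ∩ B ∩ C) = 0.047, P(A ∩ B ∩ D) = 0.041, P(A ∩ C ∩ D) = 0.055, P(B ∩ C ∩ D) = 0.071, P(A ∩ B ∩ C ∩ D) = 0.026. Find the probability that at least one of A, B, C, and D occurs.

0.959

P(A ∪ B ∪ C ∪ D) = 0.409 + 0.347 + 0.409 + 0.489 − 0.141 − 0.145 − 0.138 − 0.117 − 0.174 − 0.168 + 0.047 + 0.041 + 0.055 + 0.071 − 0.026 = 0.959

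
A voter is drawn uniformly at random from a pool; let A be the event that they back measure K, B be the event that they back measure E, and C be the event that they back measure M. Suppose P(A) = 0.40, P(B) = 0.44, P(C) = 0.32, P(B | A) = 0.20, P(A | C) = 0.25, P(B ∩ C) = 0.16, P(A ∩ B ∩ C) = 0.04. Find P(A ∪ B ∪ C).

P(A ∩ B) = P(A)·P(B|A) = 0.40 × 0.20 = 0.08
P(A ∩ C) = P(C)·P(A|C) = 0.32 × 0.25 = 0.08
By inclusion–exclusion:
P(A ∪ B ∪ C) = 0.40 + 0.44 + 0.32 − 0.08 − 0.08 − 0.16 + 0.04 = 0.88

0.88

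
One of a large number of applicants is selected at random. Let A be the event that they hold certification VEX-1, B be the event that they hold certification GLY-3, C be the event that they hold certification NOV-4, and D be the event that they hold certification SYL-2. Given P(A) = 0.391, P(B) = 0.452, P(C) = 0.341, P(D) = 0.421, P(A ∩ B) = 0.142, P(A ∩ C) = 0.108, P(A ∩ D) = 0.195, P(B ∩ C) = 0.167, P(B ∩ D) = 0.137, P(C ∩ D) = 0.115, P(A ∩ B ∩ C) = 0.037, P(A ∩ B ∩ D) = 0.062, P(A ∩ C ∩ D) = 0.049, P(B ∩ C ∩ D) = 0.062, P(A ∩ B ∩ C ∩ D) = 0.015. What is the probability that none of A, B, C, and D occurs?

0.064

By inclusion-exclusion,
P(A ∪ B ∪ C ∪ D) = 0.391 + 0.452 + 0.341 + 0.421 − 0.142 − 0.108 − 0.195 − 0.167 − 0.137 − 0.115 + 0.037 + 0.062 + 0.049 + 0.062 − 0.015 = 0.936
P(none) = 1 − 0.936 = 0.064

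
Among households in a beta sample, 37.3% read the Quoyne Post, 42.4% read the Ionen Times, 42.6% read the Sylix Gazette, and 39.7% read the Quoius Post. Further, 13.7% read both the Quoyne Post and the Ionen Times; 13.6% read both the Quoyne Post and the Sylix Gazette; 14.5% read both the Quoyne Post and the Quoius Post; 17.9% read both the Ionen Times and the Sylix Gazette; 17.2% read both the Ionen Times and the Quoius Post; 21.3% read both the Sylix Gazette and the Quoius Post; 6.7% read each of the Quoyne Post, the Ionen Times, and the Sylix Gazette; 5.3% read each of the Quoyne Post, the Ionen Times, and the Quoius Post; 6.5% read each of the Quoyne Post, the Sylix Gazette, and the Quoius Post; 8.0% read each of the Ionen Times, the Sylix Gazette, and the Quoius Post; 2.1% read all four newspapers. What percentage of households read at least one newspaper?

Inclusion–exclusion gives
P(union) = 37.3 + 42.4 + 42.6 + 39.7 − 13.7 − 13.6 − 14.5 − 17.9 − 17.2 − 21.3 + 6.7 + 5.3 + 6.5 + 8.0 − 2.1 = 88.2%

88.2%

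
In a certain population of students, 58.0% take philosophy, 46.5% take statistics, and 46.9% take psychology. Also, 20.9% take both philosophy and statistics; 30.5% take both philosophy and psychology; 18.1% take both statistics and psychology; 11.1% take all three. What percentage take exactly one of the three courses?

45.7%

P(exactly one) = 58.0 + 46.5 + 46.9 − 2·20.9 − 2·30.5 − 2·18.1 + 3·11.1 = 45.7%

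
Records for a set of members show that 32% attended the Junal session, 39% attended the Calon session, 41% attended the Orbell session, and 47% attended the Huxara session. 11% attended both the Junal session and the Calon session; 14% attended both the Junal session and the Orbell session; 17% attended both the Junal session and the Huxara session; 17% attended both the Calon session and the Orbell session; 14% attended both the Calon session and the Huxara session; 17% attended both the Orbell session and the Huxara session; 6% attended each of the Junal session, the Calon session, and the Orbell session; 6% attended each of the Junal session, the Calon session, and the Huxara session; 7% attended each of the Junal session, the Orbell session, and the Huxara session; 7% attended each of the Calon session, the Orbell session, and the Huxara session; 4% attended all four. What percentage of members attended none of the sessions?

By inclusion-exclusion,
P(≥1) = 32 + 39 + 41 + 47 − 11 − 14 − 17 − 17 − 14 − 17 + 6 + 6 + 7 + 7 − 4 = 91%
P(none) = 100% − 91% = 9%

9%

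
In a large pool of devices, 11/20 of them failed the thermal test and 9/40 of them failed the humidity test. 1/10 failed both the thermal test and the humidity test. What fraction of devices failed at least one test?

Using inclusion–exclusion:
P(at least one) = 11/20 + 9/40 − 1/10 = 27/40

27/40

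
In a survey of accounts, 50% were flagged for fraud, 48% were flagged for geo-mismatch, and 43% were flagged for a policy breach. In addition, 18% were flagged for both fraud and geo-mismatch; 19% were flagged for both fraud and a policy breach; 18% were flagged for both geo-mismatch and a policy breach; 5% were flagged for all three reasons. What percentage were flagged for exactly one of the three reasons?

P(exactly one) = 50 + 48 + 43 − 2·18 − 2·19 − 2·18 + 3·5 = 46%

46%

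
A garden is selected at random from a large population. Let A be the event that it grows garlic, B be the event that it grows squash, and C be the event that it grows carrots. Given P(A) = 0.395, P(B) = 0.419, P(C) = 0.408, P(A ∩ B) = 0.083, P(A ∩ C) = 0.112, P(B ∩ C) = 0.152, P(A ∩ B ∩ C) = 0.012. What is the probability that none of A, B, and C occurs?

0.113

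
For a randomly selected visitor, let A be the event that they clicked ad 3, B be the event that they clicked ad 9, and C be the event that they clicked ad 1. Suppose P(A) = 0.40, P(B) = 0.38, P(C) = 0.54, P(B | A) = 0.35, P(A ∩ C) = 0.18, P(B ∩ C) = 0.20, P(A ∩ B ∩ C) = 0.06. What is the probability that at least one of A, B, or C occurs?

0.86

P(A ∩ B) = P(A)·P(B|A) = 0.40 × 0.35 = 0.14
Apply inclusion-exclusion:
P(A ∪ B ∪ C) = 0.40 + 0.38 + 0.54 − 0.14 − 0.18 − 0.20 + 0.06 = 0.86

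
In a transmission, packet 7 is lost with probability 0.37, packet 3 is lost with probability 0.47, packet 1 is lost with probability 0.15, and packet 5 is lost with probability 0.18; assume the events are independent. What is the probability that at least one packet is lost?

0.7672717

P(none) = (1 − 0.37) × (1 − 0.47) × (1 − 0.15) × (1 − 0.18) = 0.63 × 0.53 × 0.85 × 0.82 = 0.2327283
P(at least one) = 1 − 0.2327283 = 0.7672717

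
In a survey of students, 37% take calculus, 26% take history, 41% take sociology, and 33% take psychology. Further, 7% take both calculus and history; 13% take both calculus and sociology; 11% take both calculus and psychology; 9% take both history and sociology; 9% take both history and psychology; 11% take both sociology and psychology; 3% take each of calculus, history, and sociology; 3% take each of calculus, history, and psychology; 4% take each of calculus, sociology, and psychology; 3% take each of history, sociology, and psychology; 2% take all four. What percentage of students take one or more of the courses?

88%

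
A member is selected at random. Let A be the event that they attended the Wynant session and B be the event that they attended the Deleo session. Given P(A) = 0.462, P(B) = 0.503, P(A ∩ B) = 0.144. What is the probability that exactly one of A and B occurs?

P(exactly one) = 0.462 + 0.503 − 2·0.144 = 0.677

0.677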